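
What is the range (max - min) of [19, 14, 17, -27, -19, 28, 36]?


Maximum value: 36
Minimum value: -27
Range = 36 - (-27) = 63
Final answer: 63


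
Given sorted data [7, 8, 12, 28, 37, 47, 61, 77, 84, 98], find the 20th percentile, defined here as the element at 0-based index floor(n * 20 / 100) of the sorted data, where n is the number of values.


The dataset has n = 10 elements.
Index = floor(10 * 20 / 100) = floor(200 / 100) = floor(2) = 2
Counting from index 0 in the sorted data, the element at index 2 is 12.
Final answer: 12


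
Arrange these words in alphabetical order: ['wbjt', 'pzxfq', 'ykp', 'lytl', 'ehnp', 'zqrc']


Compare strings character by character (the first differing letter decides):
  'ehnp' < 'lytl' since 'e' < 'l' at position 1
  'lytl' < 'pzxfq' since 'l' < 'p' at position 1
  'pzxfq' < 'wbjt' since 'p' < 'w' at position 1
  'wbjt' < 'ykp' since 'w' < 'y' at position 1
  'ykp' < 'zqrc' since 'y' < 'z' at position 1
Chaining these comparisons gives the alphabetical order.
Final answer: ['ehnp', 'lytl', 'pzxfq', 'wbjt', 'ykp', 'zqrc']


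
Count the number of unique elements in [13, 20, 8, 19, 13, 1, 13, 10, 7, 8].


List all unique values:
Distinct values: [1, 7, 8, 10, 13, 19, 20]
Count = 7
Final answer: 7


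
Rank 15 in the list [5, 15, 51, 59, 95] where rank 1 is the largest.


Sort descending: [95, 59, 51, 15, 5]
Find 15 in the sorted list.
15 is at position 4.
Final answer: 4


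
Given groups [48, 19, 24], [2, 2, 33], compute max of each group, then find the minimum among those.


Find max of each group:
  Group 1: [48, 19, 24] -> max = 48
  Group 2: [2, 2, 33] -> max = 33
Maxes: [48, 33]
Minimum of maxes = 33
Final answer: 33


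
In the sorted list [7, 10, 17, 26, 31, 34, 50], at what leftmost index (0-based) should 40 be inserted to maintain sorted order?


List is sorted: [7, 10, 17, 26, 31, 34, 50]
We need the leftmost position where 40 can be inserted, i.e. the first index whose element is >= 40 (or the end of the list if none is).
Binary search with low=0, high=7 (0-based indices):
  low=0, high=7, mid=3: a[3]=26 < 40, so low = 4
  low=4, high=7, mid=5: a[5]=34 < 40, so low = 6
  low=6, high=7, mid=6: a[6]=50 >= 40, so high = 6
Now low = high = 6, so the insertion index is 6.
Final answer: 6


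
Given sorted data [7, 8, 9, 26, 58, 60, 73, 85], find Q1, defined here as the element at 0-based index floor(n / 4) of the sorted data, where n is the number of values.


The list has n = 8 elements.
Q1 index = floor(8 / 4) = floor(2) = 2
Counting from index 0 in the sorted data, the element at index 2 is 9.
Final answer: 9


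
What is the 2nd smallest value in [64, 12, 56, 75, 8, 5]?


Sort ascending: [5, 8, 12, 56, 64, 75]
The 2nd element (1-indexed) is at index 1.
Value = 8
Final answer: 8


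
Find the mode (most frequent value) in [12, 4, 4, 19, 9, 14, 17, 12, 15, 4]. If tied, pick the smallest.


Count the frequency of each value:
  4 appears 3 time(s)
  9 appears 1 time(s)
  12 appears 2 time(s)
  14 appears 1 time(s)
  15 appears 1 time(s)
  17 appears 1 time(s)
  19 appears 1 time(s)
Maximum frequency is 3.
Only 4 reaches that frequency, so it is the mode.
Final answer: 4


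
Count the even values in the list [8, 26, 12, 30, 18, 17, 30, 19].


Check each element:
  8 is even
  26 is even
  12 is even
  30 is even
  18 is even
  17 is odd
  30 is even
  19 is odd
Evens: [8, 26, 12, 30, 18, 30]
Count of evens = 6
Final answer: 6


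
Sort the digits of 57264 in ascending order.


The number 57264 has digits: 5, 7, 2, 6, 4
Sorted: 2, 4, 5, 6, 7
Joining the sorted digits gives the result.
Final answer: 24567


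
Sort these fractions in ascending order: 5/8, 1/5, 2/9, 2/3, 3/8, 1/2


Convert to decimal for comparison:
  5/8 = 0.625
  1/5 = 0.2
  2/9 = 0.2222
  2/3 = 0.6667
  3/8 = 0.375
  1/2 = 0.5
Decimals in increasing order: 0.2 < 0.2222 < 0.375 < 0.5 < 0.625 < 0.6667
Writing each back as its fraction gives the sorted order.
Final answer: 1/5, 2/9, 3/8, 1/2, 5/8, 2/3


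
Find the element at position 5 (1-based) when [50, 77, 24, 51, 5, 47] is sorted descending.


Sort descending: [77, 51, 50, 47, 24, 5]
The 5th element (1-indexed) is at index 4.
Value = 24
Final answer: 24


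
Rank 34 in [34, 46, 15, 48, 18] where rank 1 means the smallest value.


Sort ascending: [15, 18, 34, 46, 48]
Find 34 in the sorted list.
34 is at position 3 (1-indexed).
Final answer: 3


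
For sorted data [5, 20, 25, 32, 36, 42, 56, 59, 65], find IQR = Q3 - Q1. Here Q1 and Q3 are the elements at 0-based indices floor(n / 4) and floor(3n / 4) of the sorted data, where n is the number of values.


The data has n = 9 elements.
Q1 index = floor(9 / 4) = floor(2.25) = 2; Q3 index = floor(3 * 9 / 4) = floor(6.75) = 6
Q1 = element at index 2 = 25
Q3 = element at index 6 = 56
IQR = 56 - 25 = 31
Final answer: 31


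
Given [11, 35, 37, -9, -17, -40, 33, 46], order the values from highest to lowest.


Original list: [11, 35, 37, -9, -17, -40, 33, 46]
Repeatedly take the largest remaining element:
  Remaining [11, 35, 37, -9, -17, -40, 33, 46] -> largest is 46
  Remaining [11, 35, 37, -9, -17, -40, 33] -> largest is 37
  Remaining [11, 35, -9, -17, -40, 33] -> largest is 35
  Remaining [11, -9, -17, -40, 33] -> largest is 33
  Remaining [11, -9, -17, -40] -> largest is 11
  Remaining [-9, -17, -40] -> largest is -9
  Remaining [-17, -40] -> largest is -17
  Remaining [-40] -> largest is -40
Collecting the picks in order gives the descending list.
Final answer: [46, 37, 35, 33, 11, -9, -17, -40]


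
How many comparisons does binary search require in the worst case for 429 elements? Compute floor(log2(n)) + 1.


Binary search halves the search space each step.
Maximum comparisons = floor(log2(429)) + 1
log2(429) = 8.7448
floor(log2(429)) = 8, so 8 + 1 = 9
Final answer: 9


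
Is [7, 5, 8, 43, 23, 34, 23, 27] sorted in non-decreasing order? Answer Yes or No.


Check consecutive pairs:
  7 <= 5? False
  5 <= 8? True
  8 <= 43? True
  43 <= 23? False
  23 <= 34? True
  34 <= 23? False
  23 <= 27? True
3 consecutive pair(s) are out of order, so the list is not sorted.
Final answer: No


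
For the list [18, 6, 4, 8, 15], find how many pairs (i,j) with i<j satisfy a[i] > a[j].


For each element, count the later elements that are smaller than it:
  18 (index 0): smaller elements after it = [6, 4, 8, 15] -> 4
  6 (index 1): smaller elements after it = [4] -> 1
  4 (index 2): smaller elements after it = [] -> 0
  8 (index 3): smaller elements after it = [] -> 0
Total inversions = 4 + 1 + 0 + 0 = 5
Final answer: 5


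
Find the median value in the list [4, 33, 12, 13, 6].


First, sort the list: [4, 6, 12, 13, 33]
The list has 5 elements (odd count).
The middle index is 2 (0-based), and the element there is 12.
Final answer: 12


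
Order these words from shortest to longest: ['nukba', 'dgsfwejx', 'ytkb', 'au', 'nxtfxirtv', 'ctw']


Compute lengths:
  'nukba' has length 5
  'dgsfwejx' has length 8
  'ytkb' has length 4
  'au' has length 2
  'nxtfxirtv' has length 9
  'ctw' has length 3
Lengths in increasing order: 2 < 3 < 4 < 5 < 8 < 9
Listing the words in that order gives the answer.
Final answer: ['au', 'ctw', 'ytkb', 'nukba', 'dgsfwejx', 'nxtfxirtv']


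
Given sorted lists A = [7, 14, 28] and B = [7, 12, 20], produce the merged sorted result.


List A: [7, 14, 28]
List B: [7, 12, 20]
Repeatedly compare the front elements and take the smaller:
  7 vs 7 -> take 7
  14 vs 7 -> take 7
  14 vs 12 -> take 12
  14 vs 20 -> take 14
  28 vs 20 -> take 20
  B is exhausted; append the rest of A: [28]
Final answer: [7, 7, 12, 14, 20, 28]


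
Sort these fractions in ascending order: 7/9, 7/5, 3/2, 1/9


Convert to decimal for comparison:
  7/9 = 0.7778
  7/5 = 1.4
  3/2 = 1.5
  1/9 = 0.1111
Decimals in increasing order: 0.1111 < 0.7778 < 1.4 < 1.5
Writing each back as its fraction gives the sorted order.
Final answer: 1/9, 7/9, 7/5, 3/2


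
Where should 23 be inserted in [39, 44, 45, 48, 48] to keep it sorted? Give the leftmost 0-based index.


List is sorted: [39, 44, 45, 48, 48]
We need the leftmost position where 23 can be inserted, i.e. the first index whose element is >= 23 (or the end of the list if none is).
Binary search with low=0, high=5 (0-based indices):
  low=0, high=5, mid=2: a[2]=45 >= 23, so high = 2
  low=0, high=2, mid=1: a[1]=44 >= 23, so high = 1
  low=0, high=1, mid=0: a[0]=39 >= 23, so high = 0
Now low = high = 0, so the insertion index is 0.
Final answer: 0


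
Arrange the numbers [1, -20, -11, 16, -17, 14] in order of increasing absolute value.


Compute absolute values:
  |1| = 1
  |-20| = 20
  |-11| = 11
  |16| = 16
  |-17| = 17
  |14| = 14
Absolute values in increasing order: 1 < 11 < 14 < 16 < 17 < 20
Listing the original numbers in that order gives the answer.
Final answer: [1, -11, 14, 16, -17, -20]


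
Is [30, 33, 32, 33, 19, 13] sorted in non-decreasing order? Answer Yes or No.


Check consecutive pairs:
  30 <= 33? True
  33 <= 32? False
  32 <= 33? True
  33 <= 19? False
  19 <= 13? False
3 consecutive pair(s) are out of order, so the list is not sorted.
Final answer: No


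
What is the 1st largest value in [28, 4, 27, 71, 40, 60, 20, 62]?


Sort descending: [71, 62, 60, 40, 28, 27, 20, 4]
The 1st element (1-indexed) is at index 0.
Value = 71
Final answer: 71


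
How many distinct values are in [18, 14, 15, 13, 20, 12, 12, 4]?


List all unique values:
Distinct values: [4, 12, 13, 14, 15, 18, 20]
Count = 7
Final answer: 7


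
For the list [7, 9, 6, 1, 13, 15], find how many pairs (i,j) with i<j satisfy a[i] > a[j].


For each element, count the later elements that are smaller than it:
  7 (index 0): smaller elements after it = [6, 1] -> 2
  9 (index 1): smaller elements after it = [6, 1] -> 2
  6 (index 2): smaller elements after it = [1] -> 1
  1 (index 3): smaller elements after it = [] -> 0
  13 (index 4): smaller elements after it = [] -> 0
Total inversions = 2 + 2 + 1 + 0 + 0 = 5
Final answer: 5


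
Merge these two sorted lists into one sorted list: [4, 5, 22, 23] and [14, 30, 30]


List A: [4, 5, 22, 23]
List B: [14, 30, 30]
Repeatedly compare the front elements and take the smaller:
  4 vs 14 -> take 4
  5 vs 14 -> take 5
  22 vs 14 -> take 14
  22 vs 30 -> take 22
  23 vs 30 -> take 23
  A is exhausted; append the rest of B: [30, 30]
Final answer: [4, 5, 14, 22, 23, 30, 30]


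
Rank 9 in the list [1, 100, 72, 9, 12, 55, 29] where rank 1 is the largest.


Sort descending: [100, 72, 55, 29, 12, 9, 1]
Find 9 in the sorted list.
9 is at position 6.
Final answer: 6


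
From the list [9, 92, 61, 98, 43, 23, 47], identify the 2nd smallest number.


Sort ascending: [9, 23, 43, 47, 61, 92, 98]
The 2nd element (1-indexed) is at index 1.
Value = 23
Final answer: 23


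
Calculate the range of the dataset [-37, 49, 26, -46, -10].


Maximum value: 49
Minimum value: -46
Range = 49 - (-46) = 95
Final answer: 95


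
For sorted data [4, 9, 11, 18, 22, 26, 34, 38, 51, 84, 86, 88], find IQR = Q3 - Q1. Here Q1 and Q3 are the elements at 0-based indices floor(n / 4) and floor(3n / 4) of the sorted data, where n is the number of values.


The data has n = 12 elements.
Q1 index = floor(12 / 4) = floor(3) = 3; Q3 index = floor(3 * 12 / 4) = floor(9) = 9
Q1 = element at index 3 = 18
Q3 = element at index 9 = 84
IQR = 84 - 18 = 66
Final answer: 66


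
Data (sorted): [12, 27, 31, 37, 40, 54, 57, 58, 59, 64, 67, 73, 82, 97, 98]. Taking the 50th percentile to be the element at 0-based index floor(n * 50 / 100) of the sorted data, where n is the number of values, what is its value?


The dataset has n = 15 elements.
Index = floor(15 * 50 / 100) = floor(750 / 100) = floor(7.5) = 7
Counting from index 0 in the sorted data, the element at index 7 is 58.
Final answer: 58


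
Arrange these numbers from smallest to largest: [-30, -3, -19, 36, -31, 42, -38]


Original list: [-30, -3, -19, 36, -31, 42, -38]
Repeatedly take the smallest remaining element:
  Remaining [-30, -3, -19, 36, -31, 42, -38] -> smallest is -38
  Remaining [-30, -3, -19, 36, -31, 42] -> smallest is -31
  Remaining [-30, -3, -19, 36, 42] -> smallest is -30
  Remaining [-3, -19, 36, 42] -> smallest is -19
  Remaining [-3, 36, 42] -> smallest is -3
  Remaining [36, 42] -> smallest is 36
  Remaining [42] -> smallest is 42
Collecting the picks in order gives the sorted list.
Final answer: [-38, -31, -30, -19, -3, 36, 42]


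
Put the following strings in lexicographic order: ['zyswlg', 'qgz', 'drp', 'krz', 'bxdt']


Compare strings character by character (the first differing letter decides):
  'bxdt' < 'drp' since 'b' < 'd' at position 1
  'drp' < 'krz' since 'd' < 'k' at position 1
  'krz' < 'qgz' since 'k' < 'q' at position 1
  'qgz' < 'zyswlg' since 'q' < 'z' at position 1
Chaining these comparisons gives the alphabetical order.
Final answer: ['bxdt', 'drp', 'krz', 'qgz', 'zyswlg']


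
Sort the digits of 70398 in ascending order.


The number 70398 has digits: 7, 0, 3, 9, 8
Sorted: 0, 3, 7, 8, 9
Joining the sorted digits gives the result.
Final answer: 03789


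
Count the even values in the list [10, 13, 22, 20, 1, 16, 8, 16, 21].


Check each element:
  10 is even
  13 is odd
  22 is even
  20 is even
  1 is odd
  16 is even
  8 is even
  16 is even
  21 is odd
Evens: [10, 22, 20, 16, 8, 16]
Count of evens = 6
Final answer: 6


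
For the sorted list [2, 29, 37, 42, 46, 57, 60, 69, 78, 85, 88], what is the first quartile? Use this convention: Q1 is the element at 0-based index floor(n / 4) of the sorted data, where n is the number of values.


The list has n = 11 elements.
Q1 index = floor(11 / 4) = floor(2.75) = 2
Counting from index 0 in the sorted data, the element at index 2 is 37.
Final answer: 37


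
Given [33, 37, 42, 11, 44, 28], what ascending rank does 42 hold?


Sort ascending: [11, 28, 33, 37, 42, 44]
Find 42 in the sorted list.
42 is at position 5 (1-indexed).
Final answer: 5


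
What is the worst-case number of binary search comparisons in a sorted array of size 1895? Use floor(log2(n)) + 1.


Binary search halves the search space each step.
Maximum comparisons = floor(log2(1895)) + 1
log2(1895) = 10.888
floor(log2(1895)) = 10, so 10 + 1 = 11
Final answer: 11


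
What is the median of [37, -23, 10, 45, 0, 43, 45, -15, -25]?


First, sort the list: [-25, -23, -15, 0, 10, 37, 43, 45, 45]
The list has 9 elements (odd count).
The middle index is 4 (0-based), and the element there is 10.
Final answer: 10


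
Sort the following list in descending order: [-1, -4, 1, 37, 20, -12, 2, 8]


Original list: [-1, -4, 1, 37, 20, -12, 2, 8]
Repeatedly take the largest remaining element:
  Remaining [-1, -4, 1, 37, 20, -12, 2, 8] -> largest is 37
  Remaining [-1, -4, 1, 20, -12, 2, 8] -> largest is 20
  Remaining [-1, -4, 1, -12, 2, 8] -> largest is 8
  Remaining [-1, -4, 1, -12, 2] -> largest is 2
  Remaining [-1, -4, 1, -12] -> largest is 1
  Remaining [-1, -4, -12] -> largest is -1
  Remaining [-4, -12] -> largest is -4
  Remaining [-12] -> largest is -12
Collecting the picks in order gives the descending list.
Final answer: [37, 20, 8, 2, 1, -1, -4, -12]


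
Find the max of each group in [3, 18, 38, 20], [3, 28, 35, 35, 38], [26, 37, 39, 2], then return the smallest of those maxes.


Find max of each group:
  Group 1: [3, 18, 38, 20] -> max = 38
  Group 2: [3, 28, 35, 35, 38] -> max = 38
  Group 3: [26, 37, 39, 2] -> max = 39
Maxes: [38, 38, 39]
Minimum of maxes = 38
Final answer: 38


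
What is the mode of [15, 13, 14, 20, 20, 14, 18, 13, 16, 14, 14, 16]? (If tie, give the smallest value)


Count the frequency of each value:
  13 appears 2 time(s)
  14 appears 4 time(s)
  15 appears 1 time(s)
  16 appears 2 time(s)
  18 appears 1 time(s)
  20 appears 2 time(s)
Maximum frequency is 4.
Only 14 reaches that frequency, so it is the mode.
Final answer: 14


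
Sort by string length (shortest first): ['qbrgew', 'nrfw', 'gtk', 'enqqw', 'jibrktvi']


Compute lengths:
  'qbrgew' has length 6
  'nrfw' has length 4
  'gtk' has length 3
  'enqqw' has length 5
  'jibrktvi' has length 8
Lengths in increasing order: 3 < 4 < 5 < 6 < 8
Listing the words in that order gives the answer.
Final answer: ['gtk', 'nrfw', 'enqqw', 'qbrgew', 'jibrktvi']


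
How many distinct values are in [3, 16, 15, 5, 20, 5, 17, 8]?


List all unique values:
Distinct values: [3, 5, 8, 15, 16, 17, 20]
Count = 7
Final answer: 7


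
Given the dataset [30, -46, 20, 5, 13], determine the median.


First, sort the list: [-46, 5, 13, 20, 30]
The list has 5 elements (odd count).
The middle index is 2 (0-based), and the element there is 13.
Final answer: 13


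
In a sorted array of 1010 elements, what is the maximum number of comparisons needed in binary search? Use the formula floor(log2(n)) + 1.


Binary search halves the search space each step.
Maximum comparisons = floor(log2(1010)) + 1
log2(1010) = 9.9801
floor(log2(1010)) = 9, so 9 + 1 = 10
Final answer: 10


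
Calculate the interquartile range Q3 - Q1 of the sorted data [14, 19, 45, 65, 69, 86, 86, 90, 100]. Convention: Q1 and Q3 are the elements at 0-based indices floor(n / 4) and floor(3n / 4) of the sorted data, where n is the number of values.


The data has n = 9 elements.
Q1 index = floor(9 / 4) = floor(2.25) = 2; Q3 index = floor(3 * 9 / 4) = floor(6.75) = 6
Q1 = element at index 2 = 45
Q3 = element at index 6 = 86
IQR = 86 - 45 = 41
Final answer: 41


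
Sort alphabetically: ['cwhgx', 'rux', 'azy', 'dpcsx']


Compare strings character by character (the first differing letter decides):
  'azy' < 'cwhgx' since 'a' < 'c' at position 1
  'cwhgx' < 'dpcsx' since 'c' < 'd' at position 1
  'dpcsx' < 'rux' since 'd' < 'r' at position 1
Chaining these comparisons gives the alphabetical order.
Final answer: ['azy', 'cwhgx', 'dpcsx', 'rux']


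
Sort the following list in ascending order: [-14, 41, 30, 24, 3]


Original list: [-14, 41, 30, 24, 3]
Repeatedly take the smallest remaining element:
  Remaining [-14, 41, 30, 24, 3] -> smallest is -14
  Remaining [41, 30, 24, 3] -> smallest is 3
  Remaining [41, 30, 24] -> smallest is 24
  Remaining [41, 30] -> smallest is 30
  Remaining [41] -> smallest is 41
Collecting the picks in order gives the sorted list.
Final answer: [-14, 3, 24, 30, 41]


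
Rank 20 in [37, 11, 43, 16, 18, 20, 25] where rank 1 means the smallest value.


Sort ascending: [11, 16, 18, 20, 25, 37, 43]
Find 20 in the sorted list.
20 is at position 4 (1-indexed).
Final answer: 4


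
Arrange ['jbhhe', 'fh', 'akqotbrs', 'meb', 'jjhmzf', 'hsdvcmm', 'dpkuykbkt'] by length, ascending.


Compute lengths:
  'jbhhe' has length 5
  'fh' has length 2
  'akqotbrs' has length 8
  'meb' has length 3
  'jjhmzf' has length 6
  'hsdvcmm' has length 7
  'dpkuykbkt' has length 9
Lengths in increasing order: 2 < 3 < 5 < 6 < 7 < 8 < 9
Listing the words in that order gives the answer.
Final answer: ['fh', 'meb', 'jbhhe', 'jjhmzf', 'hsdvcmm', 'akqotbrs', 'dpkuykbkt']


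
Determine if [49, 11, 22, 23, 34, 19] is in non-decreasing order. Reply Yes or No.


Check consecutive pairs:
  49 <= 11? False
  11 <= 22? True
  22 <= 23? True
  23 <= 34? True
  34 <= 19? False
2 consecutive pair(s) are out of order, so the list is not sorted.
Final answer: No


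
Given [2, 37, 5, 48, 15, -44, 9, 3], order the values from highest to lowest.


Original list: [2, 37, 5, 48, 15, -44, 9, 3]
Repeatedly take the largest remaining element:
  Remaining [2, 37, 5, 48, 15, -44, 9, 3] -> largest is 48
  Remaining [2, 37, 5, 15, -44, 9, 3] -> largest is 37
  Remaining [2, 5, 15, -44, 9, 3] -> largest is 15
  Remaining [2, 5, -44, 9, 3] -> largest is 9
  Remaining [2, 5, -44, 3] -> largest is 5
  Remaining [2, -44, 3] -> largest is 3
  Remaining [2, -44] -> largest is 2
  Remaining [-44] -> largest is -44
Collecting the picks in order gives the descending list.
Final answer: [48, 37, 15, 9, 5, 3, 2, -44]


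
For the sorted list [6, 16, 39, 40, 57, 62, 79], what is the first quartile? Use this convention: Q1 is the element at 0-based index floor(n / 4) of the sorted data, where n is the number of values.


The list has n = 7 elements.
Q1 index = floor(7 / 4) = floor(1.75) = 1
Counting from index 0 in the sorted data, the element at index 1 is 16.
Final answer: 16


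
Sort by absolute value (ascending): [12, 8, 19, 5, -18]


Compute absolute values:
  |12| = 12
  |8| = 8
  |19| = 19
  |5| = 5
  |-18| = 18
Absolute values in increasing order: 5 < 8 < 12 < 18 < 19
Listing the original numbers in that order gives the answer.
Final answer: [5, 8, 12, -18, 19]


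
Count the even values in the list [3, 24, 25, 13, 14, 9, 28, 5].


Check each element:
  3 is odd
  24 is even
  25 is odd
  13 is odd
  14 is even
  9 is odd
  28 is even
  5 is odd
Evens: [24, 14, 28]
Count of evens = 3
Final answer: 3


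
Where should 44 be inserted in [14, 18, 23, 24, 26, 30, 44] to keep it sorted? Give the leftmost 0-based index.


List is sorted: [14, 18, 23, 24, 26, 30, 44]
We need the leftmost position where 44 can be inserted, i.e. the first index whose element is >= 44 (or the end of the list if none is).
Binary search with low=0, high=7 (0-based indices):
  low=0, high=7, mid=3: a[3]=24 < 44, so low = 4
  low=4, high=7, mid=5: a[5]=30 < 44, so low = 6
  low=6, high=7, mid=6: a[6]=44 >= 44, so high = 6
Now low = high = 6, so the insertion index is 6.
Final answer: 6


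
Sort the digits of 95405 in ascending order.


The number 95405 has digits: 9, 5, 4, 0, 5
Sorted: 0, 4, 5, 5, 9
Joining the sorted digits gives the result.
Final answer: 04559


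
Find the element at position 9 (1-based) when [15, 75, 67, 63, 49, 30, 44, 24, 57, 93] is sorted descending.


Sort descending: [93, 75, 67, 63, 57, 49, 44, 30, 24, 15]
The 9th element (1-indexed) is at index 8.
Value = 24
Final answer: 24


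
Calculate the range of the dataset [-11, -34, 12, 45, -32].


Maximum value: 45
Minimum value: -34
Range = 45 - (-34) = 79
Final answer: 79


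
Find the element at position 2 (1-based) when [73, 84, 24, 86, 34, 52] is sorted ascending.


Sort ascending: [24, 34, 52, 73, 84, 86]
The 2nd element (1-indexed) is at index 1.
Value = 34
Final answer: 34


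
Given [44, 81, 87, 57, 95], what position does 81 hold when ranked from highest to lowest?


Sort descending: [95, 87, 81, 57, 44]
Find 81 in the sorted list.
81 is at position 3.
Final answer: 3


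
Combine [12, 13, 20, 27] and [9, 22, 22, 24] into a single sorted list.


List A: [12, 13, 20, 27]
List B: [9, 22, 22, 24]
Repeatedly compare the front elements and take the smaller:
  12 vs 9 -> take 9
  12 vs 22 -> take 12
  13 vs 22 -> take 13
  20 vs 22 -> take 20
  27 vs 22 -> take 22
  27 vs 22 -> take 22
  27 vs 24 -> take 24
  B is exhausted; append the rest of A: [27]
Final answer: [9, 12, 13, 20, 22, 22, 24, 27]


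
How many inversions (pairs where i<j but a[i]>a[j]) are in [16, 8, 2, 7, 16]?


For each element, count the later elements that are smaller than it:
  16 (index 0): smaller elements after it = [8, 2, 7] -> 3
  8 (index 1): smaller elements after it = [2, 7] -> 2
  2 (index 2): smaller elements after it = [] -> 0
  7 (index 3): smaller elements after it = [] -> 0
Total inversions = 3 + 2 + 0 + 0 = 5
Final answer: 5


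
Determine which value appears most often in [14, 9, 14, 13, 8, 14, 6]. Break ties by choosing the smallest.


Count the frequency of each value:
  6 appears 1 time(s)
  8 appears 1 time(s)
  9 appears 1 time(s)
  13 appears 1 time(s)
  14 appears 3 time(s)
Maximum frequency is 3.
Only 14 reaches that frequency, so it is the mode.
Final answer: 14


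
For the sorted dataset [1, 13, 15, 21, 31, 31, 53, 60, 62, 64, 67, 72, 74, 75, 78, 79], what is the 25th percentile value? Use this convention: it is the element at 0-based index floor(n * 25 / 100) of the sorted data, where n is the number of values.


The dataset has n = 16 elements.
Index = floor(16 * 25 / 100) = floor(400 / 100) = floor(4) = 4
Counting from index 0 in the sorted data, the element at index 4 is 31.
Final answer: 31


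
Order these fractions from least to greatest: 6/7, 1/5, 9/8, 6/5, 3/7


Convert to decimal for comparison:
  6/7 = 0.8571
  1/5 = 0.2
  9/8 = 1.125
  6/5 = 1.2
  3/7 = 0.4286
Decimals in increasing order: 0.2 < 0.4286 < 0.8571 < 1.125 < 1.2
Writing each back as its fraction gives the sorted order.
Final answer: 1/5, 3/7, 6/7, 9/8, 6/5


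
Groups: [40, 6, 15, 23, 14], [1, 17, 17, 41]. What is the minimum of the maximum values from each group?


Find max of each group:
  Group 1: [40, 6, 15, 23, 14] -> max = 40
  Group 2: [1, 17, 17, 41] -> max = 41
Maxes: [40, 41]
Minimum of maxes = 40
Final answer: 40


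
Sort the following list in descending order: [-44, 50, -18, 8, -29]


Original list: [-44, 50, -18, 8, -29]
Repeatedly take the largest remaining element:
  Remaining [-44, 50, -18, 8, -29] -> largest is 50
  Remaining [-44, -18, 8, -29] -> largest is 8
  Remaining [-44, -18, -29] -> largest is -18
  Remaining [-44, -29] -> largest is -29
  Remaining [-44] -> largest is -44
Collecting the picks in order gives the descending list.
Final answer: [50, 8, -18, -29, -44]


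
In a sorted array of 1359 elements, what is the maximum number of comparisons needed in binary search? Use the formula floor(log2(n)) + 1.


Binary search halves the search space each step.
Maximum comparisons = floor(log2(1359)) + 1
log2(1359) = 10.4083
floor(log2(1359)) = 10, so 10 + 1 = 11
Final answer: 11


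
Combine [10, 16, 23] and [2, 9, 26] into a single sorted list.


List A: [10, 16, 23]
List B: [2, 9, 26]
Repeatedly compare the front elements and take the smaller:
  10 vs 2 -> take 2
  10 vs 9 -> take 9
  10 vs 26 -> take 10
  16 vs 26 -> take 16
  23 vs 26 -> take 23
  A is exhausted; append the rest of B: [26]
Final answer: [2, 9, 10, 16, 23, 26]


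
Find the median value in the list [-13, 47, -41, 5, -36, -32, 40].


First, sort the list: [-41, -36, -32, -13, 5, 40, 47]
The list has 7 elements (odd count).
The middle index is 3 (0-based), and the element there is -13.
Final answer: -13


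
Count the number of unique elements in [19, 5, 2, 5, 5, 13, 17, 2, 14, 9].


List all unique values:
Distinct values: [2, 5, 9, 13, 14, 17, 19]
Count = 7
Final answer: 7


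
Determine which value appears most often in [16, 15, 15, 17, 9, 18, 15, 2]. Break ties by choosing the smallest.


Count the frequency of each value:
  2 appears 1 time(s)
  9 appears 1 time(s)
  15 appears 3 time(s)
  16 appears 1 time(s)
  17 appears 1 time(s)
  18 appears 1 time(s)
Maximum frequency is 3.
Only 15 reaches that frequency, so it is the mode.
Final answer: 15


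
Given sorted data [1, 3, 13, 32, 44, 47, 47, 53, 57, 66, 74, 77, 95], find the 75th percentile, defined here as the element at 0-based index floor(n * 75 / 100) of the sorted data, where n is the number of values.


The dataset has n = 13 elements.
Index = floor(13 * 75 / 100) = floor(975 / 100) = floor(9.75) = 9
Counting from index 0 in the sorted data, the element at index 9 is 66.
Final answer: 66


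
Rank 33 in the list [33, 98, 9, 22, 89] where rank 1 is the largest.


Sort descending: [98, 89, 33, 22, 9]
Find 33 in the sorted list.
33 is at position 3.
Final answer: 3


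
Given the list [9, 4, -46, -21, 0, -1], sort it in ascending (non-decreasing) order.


Original list: [9, 4, -46, -21, 0, -1]
Repeatedly take the smallest remaining element:
  Remaining [9, 4, -46, -21, 0, -1] -> smallest is -46
  Remaining [9, 4, -21, 0, -1] -> smallest is -21
  Remaining [9, 4, 0, -1] -> smallest is -1
  Remaining [9, 4, 0] -> smallest is 0
  Remaining [9, 4] -> smallest is 4
  Remaining [9] -> smallest is 9
Collecting the picks in order gives the sorted list.
Final answer: [-46, -21, -1, 0, 4, 9]


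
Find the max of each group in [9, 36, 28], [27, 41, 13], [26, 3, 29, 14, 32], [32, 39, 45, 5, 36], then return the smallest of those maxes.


Find max of each group:
  Group 1: [9, 36, 28] -> max = 36
  Group 2: [27, 41, 13] -> max = 41
  Group 3: [26, 3, 29, 14, 32] -> max = 32
  Group 4: [32, 39, 45, 5, 36] -> max = 45
Maxes: [36, 41, 32, 45]
Minimum of maxes = 32
Final answer: 32


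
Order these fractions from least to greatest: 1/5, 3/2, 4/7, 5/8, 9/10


Convert to decimal for comparison:
  1/5 = 0.2
  3/2 = 1.5
  4/7 = 0.5714
  5/8 = 0.625
  9/10 = 0.9
Decimals in increasing order: 0.2 < 0.5714 < 0.625 < 0.9 < 1.5
Writing each back as its fraction gives the sorted order.
Final answer: 1/5, 4/7, 5/8, 9/10, 3/2


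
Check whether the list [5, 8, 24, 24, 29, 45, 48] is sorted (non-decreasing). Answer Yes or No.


Check consecutive pairs:
  5 <= 8? True
  8 <= 24? True
  24 <= 24? True
  24 <= 29? True
  29 <= 45? True
  45 <= 48? True
Every consecutive pair is in order, so the list is non-decreasing.
Final answer: Yes


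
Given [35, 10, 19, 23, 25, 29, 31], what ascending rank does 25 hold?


Sort ascending: [10, 19, 23, 25, 29, 31, 35]
Find 25 in the sorted list.
25 is at position 4 (1-indexed).
Final answer: 4


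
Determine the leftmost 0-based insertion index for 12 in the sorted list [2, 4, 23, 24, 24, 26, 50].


List is sorted: [2, 4, 23, 24, 24, 26, 50]
We need the leftmost position where 12 can be inserted, i.e. the first index whose element is >= 12 (or the end of the list if none is).
Binary search with low=0, high=7 (0-based indices):
  low=0, high=7, mid=3: a[3]=24 >= 12, so high = 3
  low=0, high=3, mid=1: a[1]=4 < 12, so low = 2
  low=2, high=3, mid=2: a[2]=23 >= 12, so high = 2
Now low = high = 2, so the insertion index is 2.
Final answer: 2


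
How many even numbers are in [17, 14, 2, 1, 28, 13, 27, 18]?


Check each element:
  17 is odd
  14 is even
  2 is even
  1 is odd
  28 is even
  13 is odd
  27 is odd
  18 is even
Evens: [14, 2, 28, 18]
Count of evens = 4
Final answer: 4


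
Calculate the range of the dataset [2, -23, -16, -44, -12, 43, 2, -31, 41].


Maximum value: 43
Minimum value: -44
Range = 43 - (-44) = 87
Final answer: 87


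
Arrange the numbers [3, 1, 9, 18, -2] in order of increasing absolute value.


Compute absolute values:
  |3| = 3
  |1| = 1
  |9| = 9
  |18| = 18
  |-2| = 2
Absolute values in increasing order: 1 < 2 < 3 < 9 < 18
Listing the original numbers in that order gives the answer.
Final answer: [1, -2, 3, 9, 18]


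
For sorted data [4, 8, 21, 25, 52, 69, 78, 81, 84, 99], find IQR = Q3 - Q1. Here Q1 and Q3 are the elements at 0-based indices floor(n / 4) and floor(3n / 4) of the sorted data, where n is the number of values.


The data has n = 10 elements.
Q1 index = floor(10 / 4) = floor(2.5) = 2; Q3 index = floor(3 * 10 / 4) = floor(7.5) = 7
Q1 = element at index 2 = 21
Q3 = element at index 7 = 81
IQR = 81 - 21 = 60
Final answer: 60


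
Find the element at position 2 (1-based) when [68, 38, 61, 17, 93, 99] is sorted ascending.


Sort ascending: [17, 38, 61, 68, 93, 99]
The 2nd element (1-indexed) is at index 1.
Value = 38
Final answer: 38


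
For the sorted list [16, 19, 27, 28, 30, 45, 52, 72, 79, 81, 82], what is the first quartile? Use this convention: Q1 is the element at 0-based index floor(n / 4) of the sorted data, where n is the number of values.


The list has n = 11 elements.
Q1 index = floor(11 / 4) = floor(2.75) = 2
Counting from index 0 in the sorted data, the element at index 2 is 27.
Final answer: 27


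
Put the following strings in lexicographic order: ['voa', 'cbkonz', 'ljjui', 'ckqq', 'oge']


Compare strings character by character (the first differing letter decides):
  'cbkonz' < 'ckqq' since 'b' < 'k' at position 2
  'ckqq' < 'ljjui' since 'c' < 'l' at position 1
  'ljjui' < 'oge' since 'l' < 'o' at position 1
  'oge' < 'voa' since 'o' < 'v' at position 1
Chaining these comparisons gives the alphabetical order.
Final answer: ['cbkonz', 'ckqq', 'ljjui', 'oge', 'voa']


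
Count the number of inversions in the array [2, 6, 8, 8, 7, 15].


For each element, count the later elements that are smaller than it:
  2 (index 0): smaller elements after it = [] -> 0
  6 (index 1): smaller elements after it = [] -> 0
  8 (index 2): smaller elements after it = [7] -> 1
  8 (index 3): smaller elements after it = [7] -> 1
  7 (index 4): smaller elements after it = [] -> 0
Total inversions = 0 + 0 + 1 + 1 + 0 = 2
Final answer: 2


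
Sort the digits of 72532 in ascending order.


The number 72532 has digits: 7, 2, 5, 3, 2
Sorted: 2, 2, 3, 5, 7
Joining the sorted digits gives the result.
Final answer: 22357


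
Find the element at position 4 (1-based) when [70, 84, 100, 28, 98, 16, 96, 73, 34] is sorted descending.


Sort descending: [100, 98, 96, 84, 73, 70, 34, 28, 16]
The 4th element (1-indexed) is at index 3.
Value = 84
Final answer: 84


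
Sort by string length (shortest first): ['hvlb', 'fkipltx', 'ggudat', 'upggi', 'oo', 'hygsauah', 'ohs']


Compute lengths:
  'hvlb' has length 4
  'fkipltx' has length 7
  'ggudat' has length 6
  'upggi' has length 5
  'oo' has length 2
  'hygsauah' has length 8
  'ohs' has length 3
Lengths in increasing order: 2 < 3 < 4 < 5 < 6 < 7 < 8
Listing the words in that order gives the answer.
Final answer: ['oo', 'ohs', 'hvlb', 'upggi', 'ggudat', 'fkipltx', 'hygsauah']


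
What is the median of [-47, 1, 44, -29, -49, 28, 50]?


First, sort the list: [-49, -47, -29, 1, 28, 44, 50]
The list has 7 elements (odd count).
The middle index is 3 (0-based), and the element there is 1.
Final answer: 1


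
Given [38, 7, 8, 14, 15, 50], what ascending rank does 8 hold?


Sort ascending: [7, 8, 14, 15, 38, 50]
Find 8 in the sorted list.
8 is at position 2 (1-indexed).
Final answer: 2


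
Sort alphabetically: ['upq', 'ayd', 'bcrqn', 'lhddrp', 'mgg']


Compare strings character by character (the first differing letter decides):
  'ayd' < 'bcrqn' since 'a' < 'b' at position 1
  'bcrqn' < 'lhddrp' since 'b' < 'l' at position 1
  'lhddrp' < 'mgg' since 'l' < 'm' at position 1
  'mgg' < 'upq' since 'm' < 'u' at position 1
Chaining these comparisons gives the alphabetical order.
Final answer: ['ayd', 'bcrqn', 'lhddrp', 'mgg', 'upq']


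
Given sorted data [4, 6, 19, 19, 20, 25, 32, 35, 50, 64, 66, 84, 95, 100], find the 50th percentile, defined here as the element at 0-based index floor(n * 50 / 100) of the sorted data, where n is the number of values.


The dataset has n = 14 elements.
Index = floor(14 * 50 / 100) = floor(700 / 100) = floor(7) = 7
Counting from index 0 in the sorted data, the element at index 7 is 35.
Final answer: 35


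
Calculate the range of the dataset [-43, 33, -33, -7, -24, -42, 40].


Maximum value: 40
Minimum value: -43
Range = 40 - (-43) = 83
Final answer: 83


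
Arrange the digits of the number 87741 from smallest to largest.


The number 87741 has digits: 8, 7, 7, 4, 1
Sorted: 1, 4, 7, 7, 8
Joining the sorted digits gives the result.
Final answer: 14778


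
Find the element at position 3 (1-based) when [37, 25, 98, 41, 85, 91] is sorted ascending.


Sort ascending: [25, 37, 41, 85, 91, 98]
The 3rd element (1-indexed) is at index 2.
Value = 41
Final answer: 41


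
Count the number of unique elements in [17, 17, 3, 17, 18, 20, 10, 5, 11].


List all unique values:
Distinct values: [3, 5, 10, 11, 17, 18, 20]
Count = 7
Final answer: 7


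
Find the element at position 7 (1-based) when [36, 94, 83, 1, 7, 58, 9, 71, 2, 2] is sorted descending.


Sort descending: [94, 83, 71, 58, 36, 9, 7, 2, 2, 1]
The 7th element (1-indexed) is at index 6.
Value = 7
Final answer: 7


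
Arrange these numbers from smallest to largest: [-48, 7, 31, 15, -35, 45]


Original list: [-48, 7, 31, 15, -35, 45]
Repeatedly take the smallest remaining element:
  Remaining [-48, 7, 31, 15, -35, 45] -> smallest is -48
  Remaining [7, 31, 15, -35, 45] -> smallest is -35
  Remaining [7, 31, 15, 45] -> smallest is 7
  Remaining [31, 15, 45] -> smallest is 15
  Remaining [31, 45] -> smallest is 31
  Remaining [45] -> smallest is 45
Collecting the picks in order gives the sorted list.
Final answer: [-48, -35, 7, 15, 31, 45]


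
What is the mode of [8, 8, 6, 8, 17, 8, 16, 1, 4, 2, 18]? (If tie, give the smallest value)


Count the frequency of each value:
  1 appears 1 time(s)
  2 appears 1 time(s)
  4 appears 1 time(s)
  6 appears 1 time(s)
  8 appears 4 time(s)
  16 appears 1 time(s)
  17 appears 1 time(s)
  18 appears 1 time(s)
Maximum frequency is 4.
Only 8 reaches that frequency, so it is the mode.
Final answer: 8


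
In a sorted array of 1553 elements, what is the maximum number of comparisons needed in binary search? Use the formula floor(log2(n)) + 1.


Binary search halves the search space each step.
Maximum comparisons = floor(log2(1553)) + 1
log2(1553) = 10.6008
floor(log2(1553)) = 10, so 10 + 1 = 11
Final answer: 11


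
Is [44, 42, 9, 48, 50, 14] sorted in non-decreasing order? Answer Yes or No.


Check consecutive pairs:
  44 <= 42? False
  42 <= 9? False
  9 <= 48? True
  48 <= 50? True
  50 <= 14? False
3 consecutive pair(s) are out of order, so the list is not sorted.
Final answer: No


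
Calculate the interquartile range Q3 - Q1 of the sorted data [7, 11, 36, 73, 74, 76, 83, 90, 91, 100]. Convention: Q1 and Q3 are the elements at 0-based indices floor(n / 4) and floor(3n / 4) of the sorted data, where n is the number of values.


The data has n = 10 elements.
Q1 index = floor(10 / 4) = floor(2.5) = 2; Q3 index = floor(3 * 10 / 4) = floor(7.5) = 7
Q1 = element at index 2 = 36
Q3 = element at index 7 = 90
IQR = 90 - 36 = 54
Final answer: 54


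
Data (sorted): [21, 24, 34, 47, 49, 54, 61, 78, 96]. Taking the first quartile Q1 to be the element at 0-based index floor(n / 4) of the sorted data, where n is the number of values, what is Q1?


The list has n = 9 elements.
Q1 index = floor(9 / 4) = floor(2.25) = 2
Counting from index 0 in the sorted data, the element at index 2 is 34.
Final answer: 34


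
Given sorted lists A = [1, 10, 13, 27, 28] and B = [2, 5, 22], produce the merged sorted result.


List A: [1, 10, 13, 27, 28]
List B: [2, 5, 22]
Repeatedly compare the front elements and take the smaller:
  1 vs 2 -> take 1
  10 vs 2 -> take 2
  10 vs 5 -> take 5
  10 vs 22 -> take 10
  13 vs 22 -> take 13
  27 vs 22 -> take 22
  B is exhausted; append the rest of A: [27, 28]
Final answer: [1, 2, 5, 10, 13, 22, 27, 28]


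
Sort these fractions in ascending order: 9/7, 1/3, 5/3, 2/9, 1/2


Convert to decimal for comparison:
  9/7 = 1.2857
  1/3 = 0.3333
  5/3 = 1.6667
  2/9 = 0.2222
  1/2 = 0.5
Decimals in increasing order: 0.2222 < 0.3333 < 0.5 < 1.2857 < 1.6667
Writing each back as its fraction gives the sorted order.
Final answer: 2/9, 1/3, 1/2, 9/7, 5/3


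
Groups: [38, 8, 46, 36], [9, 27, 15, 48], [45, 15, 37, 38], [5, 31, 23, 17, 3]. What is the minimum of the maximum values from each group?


Find max of each group:
  Group 1: [38, 8, 46, 36] -> max = 46
  Group 2: [9, 27, 15, 48] -> max = 48
  Group 3: [45, 15, 37, 38] -> max = 45
  Group 4: [5, 31, 23, 17, 3] -> max = 31
Maxes: [46, 48, 45, 31]
Minimum of maxes = 31
Final answer: 31


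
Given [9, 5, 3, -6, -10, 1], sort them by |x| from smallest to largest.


Compute absolute values:
  |9| = 9
  |5| = 5
  |3| = 3
  |-6| = 6
  |-10| = 10
  |1| = 1
Absolute values in increasing order: 1 < 3 < 5 < 6 < 9 < 10
Listing the original numbers in that order gives the answer.
Final answer: [1, 3, 5, -6, 9, -10]


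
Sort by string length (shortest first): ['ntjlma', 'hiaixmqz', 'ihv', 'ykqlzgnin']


Compute lengths:
  'ntjlma' has length 6
  'hiaixmqz' has length 8
  'ihv' has length 3
  'ykqlzgnin' has length 9
Lengths in increasing order: 3 < 6 < 8 < 9
Listing the words in that order gives the answer.
Final answer: ['ihv', 'ntjlma', 'hiaixmqz', 'ykqlzgnin']


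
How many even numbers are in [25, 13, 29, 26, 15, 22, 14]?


Check each element:
  25 is odd
  13 is odd
  29 is odd
  26 is even
  15 is odd
  22 is even
  14 is even
Evens: [26, 22, 14]
Count of evens = 3
Final answer: 3
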